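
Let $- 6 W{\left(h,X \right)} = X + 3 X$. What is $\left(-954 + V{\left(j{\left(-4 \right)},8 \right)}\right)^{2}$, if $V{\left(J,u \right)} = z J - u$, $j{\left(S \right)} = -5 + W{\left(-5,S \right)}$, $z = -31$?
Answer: $\frac{7123561}{9} \approx 7.9151 \cdot 10^{5}$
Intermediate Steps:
$W{\left(h,X \right)} = - \frac{2 X}{3}$ ($W{\left(h,X \right)} = - \frac{X + 3 X}{6} = - \frac{4 X}{6} = - \frac{2 X}{3}$)
$j{\left(S \right)} = -5 - \frac{2 S}{3}$
$V{\left(J,u \right)} = - u - 31 J$ ($V{\left(J,u \right)} = - 31 J - u = - u - 31 J$)
$\left(-954 + V{\left(j{\left(-4 \right)},8 \right)}\right)^{2} = \left(-954 - \left(8 + 31 \left(-5 - - \frac{8}{3}\right)\right)\right)^{2} = \left(-954 - \left(8 + 31 \left(-5 + \frac{8}{3}\right)\right)\right)^{2} = \left(-954 - - \frac{193}{3}\right)^{2} = \left(-954 + \left(-8 + \frac{217}{3}\right)\right)^{2} = \left(-954 + \frac{193}{3}\right)^{2} = \left(- \frac{2669}{3}\right)^{2} = \frac{7123561}{9}$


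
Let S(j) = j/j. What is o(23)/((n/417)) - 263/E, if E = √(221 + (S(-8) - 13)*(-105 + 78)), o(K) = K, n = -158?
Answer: -9591/158 - 263*√545/545 ≈ -71.968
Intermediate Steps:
S(j) = 1
E = √545 (E = √(221 + (1 - 13)*(-105 + 78)) = √(221 - 12*(-27)) = √(221 + 324) = √545 ≈ 23.345)
o(23)/((n/417)) - 263/E = 23/((-158/417)) - 263*√545/545 = 23/((-158*1/417)) - 263*√545/545 = 23/(-158/417) - 263*√545/545 = 23*(-417/158) - 263*√545/545 = -9591/158 - 263*√545/545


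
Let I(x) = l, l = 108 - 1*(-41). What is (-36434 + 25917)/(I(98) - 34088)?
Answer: 10517/33939 ≈ 0.30988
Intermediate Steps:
l = 149 (l = 108 + 41 = 149)
I(x) = 149
(-36434 + 25917)/(I(98) - 34088) = (-36434 + 25917)/(149 - 34088) = -10517/(-33939) = -10517*(-1/33939) = 10517/33939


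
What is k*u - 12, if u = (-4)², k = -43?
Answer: -700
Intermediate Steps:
u = 16
k*u - 12 = -43*16 - 12 = -688 - 12 = -700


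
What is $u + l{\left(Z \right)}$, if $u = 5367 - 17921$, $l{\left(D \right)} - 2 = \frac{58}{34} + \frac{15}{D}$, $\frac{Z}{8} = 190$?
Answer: $- \frac{64859869}{5168} \approx -12550.0$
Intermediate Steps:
$Z = 1520$ ($Z = 8 \cdot 190 = 1520$)
$l{\left(D \right)} = \frac{63}{17} + \frac{15}{D}$ ($l{\left(D \right)} = 2 + \left(\frac{58}{34} + \frac{15}{D}\right) = 2 + \left(58 \cdot \frac{1}{34} + \frac{15}{D}\right) = 2 + \left(\frac{29}{17} + \frac{15}{D}\right) = \frac{63}{17} + \frac{15}{D}$)
$u = -12554$ ($u = 5367 - 17921 = -12554$)
$u + l{\left(Z \right)} = -12554 + \left(\frac{63}{17} + \frac{15}{1520}\right) = -12554 + \left(\frac{63}{17} + 15 \cdot \frac{1}{1520}\right) = -12554 + \left(\frac{63}{17} + \frac{3}{304}\right) = -12554 + \frac{19203}{5168} = - \frac{64859869}{5168}$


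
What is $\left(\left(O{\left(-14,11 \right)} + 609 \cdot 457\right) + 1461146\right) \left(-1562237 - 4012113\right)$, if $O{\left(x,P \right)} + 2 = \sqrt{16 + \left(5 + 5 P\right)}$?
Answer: $-9696342127950 - 11148700 \sqrt{19} \approx -9.6964 \cdot 10^{12}$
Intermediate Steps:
$O{\left(x,P \right)} = -2 + \sqrt{21 + 5 P}$ ($O{\left(x,P \right)} = -2 + \sqrt{16 + \left(5 + 5 P\right)} = -2 + \sqrt{21 + 5 P}$)
$\left(\left(O{\left(-14,11 \right)} + 609 \cdot 457\right) + 1461146\right) \left(-1562237 - 4012113\right) = \left(\left(\left(-2 + \sqrt{21 + 5 \cdot 11}\right) + 609 \cdot 457\right) + 1461146\right) \left(-1562237 - 4012113\right) = \left(\left(\left(-2 + \sqrt{21 + 55}\right) + 278313\right) + 1461146\right) \left(-5574350\right) = \left(\left(\left(-2 + \sqrt{76}\right) + 278313\right) + 1461146\right) \left(-5574350\right) = \left(\left(\left(-2 + 2 \sqrt{19}\right) + 278313\right) + 1461146\right) \left(-5574350\right) = \left(\left(278311 + 2 \sqrt{19}\right) + 1461146\right) \left(-5574350\right) = \left(1739457 + 2 \sqrt{19}\right) \left(-5574350\right) = -9696342127950 - 11148700 \sqrt{19}$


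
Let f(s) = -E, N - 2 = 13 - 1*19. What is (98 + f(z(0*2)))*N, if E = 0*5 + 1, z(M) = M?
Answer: -388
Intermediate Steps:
N = -4 (N = 2 + (13 - 1*19) = 2 + (13 - 19) = 2 - 6 = -4)
E = 1 (E = 0 + 1 = 1)
f(s) = -1 (f(s) = -1*1 = -1)
(98 + f(z(0*2)))*N = (98 - 1)*(-4) = 97*(-4) = -388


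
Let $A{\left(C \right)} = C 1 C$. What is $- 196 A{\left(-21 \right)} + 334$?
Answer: $-86102$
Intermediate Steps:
$A{\left(C \right)} = C^{2}$ ($A{\left(C \right)} = C C = C^{2}$)
$- 196 A{\left(-21 \right)} + 334 = - 196 \left(-21\right)^{2} + 334 = \left(-196\right) 441 + 334 = -86436 + 334 = -86102$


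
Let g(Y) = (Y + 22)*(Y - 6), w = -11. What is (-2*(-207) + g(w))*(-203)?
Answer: -46081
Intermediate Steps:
g(Y) = (-6 + Y)*(22 + Y) (g(Y) = (22 + Y)*(-6 + Y) = (-6 + Y)*(22 + Y))
(-2*(-207) + g(w))*(-203) = (-2*(-207) + (-132 + (-11)² + 16*(-11)))*(-203) = (414 + (-132 + 121 - 176))*(-203) = (414 - 187)*(-203) = 227*(-203) = -46081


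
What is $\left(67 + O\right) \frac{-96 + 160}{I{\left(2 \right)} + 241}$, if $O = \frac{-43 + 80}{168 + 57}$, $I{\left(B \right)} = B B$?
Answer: $\frac{967168}{55125} \approx 17.545$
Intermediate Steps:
$I{\left(B \right)} = B^{2}$
$O = \frac{37}{225} \approx 0.16444$
$\left(67 + O\right) \frac{-96 + 160}{I{\left(2 \right)} + 241} = \left(67 + \frac{37}{225}\right) \frac{-96 + 160}{2^{2} + 241} = \frac{15112 \frac{64}{4 + 241}}{225} = \frac{15112 \cdot \frac{64}{245}}{225} = \frac{15112 \cdot 64 \cdot \frac{1}{245}}{225} = \frac{15112}{225} \cdot \frac{64}{245} = \frac{967168}{55125}$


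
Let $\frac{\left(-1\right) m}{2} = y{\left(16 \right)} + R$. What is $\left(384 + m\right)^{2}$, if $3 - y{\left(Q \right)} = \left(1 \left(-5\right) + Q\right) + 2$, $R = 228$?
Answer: $2704$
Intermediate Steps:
$y{\left(Q \right)} = 6 - Q$ ($y{\left(Q \right)} = 3 - \left(\left(1 \left(-5\right) + Q\right) + 2\right) = 3 - \left(\left(-5 + Q\right) + 2\right) = 3 - \left(-3 + Q\right) = 6 - Q$)
$m = -436$ ($m = - 2 \left(\left(6 - 16\right) + 228\right) = - 2 \left(-10 + 228\right) = \left(-2\right) 218 = -436$)
$\left(384 + m\right)^{2} = \left(384 - 436\right)^{2} = \left(-52\right)^{2} = 2704$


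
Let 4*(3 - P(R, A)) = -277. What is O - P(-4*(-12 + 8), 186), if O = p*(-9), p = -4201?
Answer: 150947/4 ≈ 37737.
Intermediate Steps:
P(R, A) = 289/4 (P(R, A) = 3 - ¼*(-277) = 3 + 277/4 = 289/4)
O = 37809 (O = -4201*(-9) = 37809)
O - P(-4*(-12 + 8), 186) = 37809 - 1*289/4 = 37809 - 289/4 = 150947/4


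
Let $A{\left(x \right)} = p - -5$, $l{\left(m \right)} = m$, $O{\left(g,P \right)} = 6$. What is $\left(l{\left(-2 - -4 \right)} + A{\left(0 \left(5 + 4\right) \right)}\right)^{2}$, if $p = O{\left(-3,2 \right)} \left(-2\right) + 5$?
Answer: $0$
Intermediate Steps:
$p = -7$ ($p = 6 \left(-2\right) + 5 = -12 + 5 = -7$)
$A{\left(x \right)} = -2$ ($A{\left(x \right)} = -7 - -5 = -7 + 5 = -2$)
$\left(l{\left(-2 - -4 \right)} + A{\left(0 \left(5 + 4\right) \right)}\right)^{2} = \left(\left(-2 - -4\right) - 2\right)^{2} = \left(\left(-2 + 4\right) - 2\right)^{2} = \left(2 - 2\right)^{2} = 0^{2} = 0$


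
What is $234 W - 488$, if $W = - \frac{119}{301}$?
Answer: $- \frac{24962}{43} \approx -580.51$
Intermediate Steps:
$W = - \frac{17}{43}$ ($W = \left(-119\right) \frac{1}{301} = - \frac{17}{43} \approx -0.39535$)
$234 W - 488 = 234 \left(- \frac{17}{43}\right) - 488 = - \frac{3978}{43} - 488 = - \frac{24962}{43}$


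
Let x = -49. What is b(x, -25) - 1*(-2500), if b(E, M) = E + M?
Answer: 2426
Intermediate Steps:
b(x, -25) - 1*(-2500) = (-49 - 25) - 1*(-2500) = -74 + 2500 = 2426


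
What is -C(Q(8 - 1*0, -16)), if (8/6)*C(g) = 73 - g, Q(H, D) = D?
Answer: -267/4 ≈ -66.750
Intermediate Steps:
C(g) = 219/4 - 3*g/4 (C(g) = 3*(73 - g)/4 = 219/4 - 3*g/4)
-C(Q(8 - 1*0, -16)) = -(219/4 - ¾*(-16)) = -(219/4 + 12) = -1*267/4 = -267/4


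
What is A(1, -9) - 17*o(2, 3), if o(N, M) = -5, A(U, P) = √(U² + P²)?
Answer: 85 + √82 ≈ 94.055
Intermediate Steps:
A(U, P) = √(P² + U²)
A(1, -9) - 17*o(2, 3) = √((-9)² + 1²) - 17*(-5) = √(81 + 1) + 85 = √82 + 85 = 85 + √82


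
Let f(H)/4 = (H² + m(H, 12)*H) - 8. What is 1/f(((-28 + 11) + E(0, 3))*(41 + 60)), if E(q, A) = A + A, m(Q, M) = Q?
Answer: 1/9874536 ≈ 1.0127e-7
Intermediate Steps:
E(q, A) = 2*A
f(H) = -32 + 8*H² (f(H) = 4*((H² + H*H) - 8) = 4*((H² + H²) - 8) = 4*(2*H² - 8) = 4*(-8 + 2*H²) = -32 + 8*H²)
1/f(((-28 + 11) + E(0, 3))*(41 + 60)) = 1/(-32 + 8*(((-28 + 11) + 2*3)*(41 + 60))²) = 1/(-32 + 8*((-17 + 6)*101)²) = 1/(-32 + 8*(-11*101)²) = 1/(-32 + 8*(-1111)²) = 1/(-32 + 8*1234321) = 1/(-32 + 9874568) = 1/9874536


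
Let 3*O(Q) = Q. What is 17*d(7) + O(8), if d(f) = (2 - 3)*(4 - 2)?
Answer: -94/3 ≈ -31.333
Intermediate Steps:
d(f) = -2 (d(f) = -1*2 = -2)
O(Q) = Q/3
17*d(7) + O(8) = 17*(-2) + (⅓)*8 = -34 + 8/3 = -94/3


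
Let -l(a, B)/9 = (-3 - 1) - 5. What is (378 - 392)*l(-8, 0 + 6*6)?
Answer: -1134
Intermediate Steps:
l(a, B) = 81 (l(a, B) = -9*((-3 - 1) - 5) = -9*(-4 - 5) = -9*(-9) = 81)
(378 - 392)*l(-8, 0 + 6*6) = (378 - 392)*81 = -14*81 = -1134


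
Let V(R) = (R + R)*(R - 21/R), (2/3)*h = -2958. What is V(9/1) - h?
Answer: 4557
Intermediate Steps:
h = -4437 (h = (3/2)*(-2958) = -4437)
V(R) = 2*R*(R - 21/R) (V(R) = (2*R)*(R - 21/R) = 2*R*(R - 21/R))
V(9/1) - h = (-42 + 2*(9/1)**2) - 1*(-4437) = (-42 + 2*(9*1)**2) + 4437 = (-42 + 2*9**2) + 4437 = (-42 + 2*81) + 4437 = (-42 + 162) + 4437 = 120 + 4437 = 4557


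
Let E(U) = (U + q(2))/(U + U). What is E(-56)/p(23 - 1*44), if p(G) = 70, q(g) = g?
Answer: 27/3920 ≈ 0.0068878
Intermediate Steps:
E(U) = (2 + U)/(2*U) (E(U) = (U + 2)/(U + U) = (2 + U)/((2*U)) = (2 + U)*(1/(2*U)) = (2 + U)/(2*U))
E(-56)/p(23 - 1*44) = ((½)*(2 - 56)/(-56))/70 = ((½)*(-1/56)*(-54))*(1/70) = (27/56)*(1/70) = 27/3920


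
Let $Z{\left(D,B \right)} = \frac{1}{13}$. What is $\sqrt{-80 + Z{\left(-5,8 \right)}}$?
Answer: $\frac{i \sqrt{13507}}{13} \approx 8.94 i$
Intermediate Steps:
$Z{\left(D,B \right)} = \frac{1}{13}$
$\sqrt{-80 + Z{\left(-5,8 \right)}} = \sqrt{-80 + \frac{1}{13}} = \sqrt{- \frac{1039}{13}} = \frac{i \sqrt{13507}}{13}$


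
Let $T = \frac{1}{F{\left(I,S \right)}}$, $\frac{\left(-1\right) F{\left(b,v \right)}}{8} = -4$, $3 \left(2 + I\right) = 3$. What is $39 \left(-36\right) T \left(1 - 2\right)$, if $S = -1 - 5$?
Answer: $\frac{351}{8} \approx 43.875$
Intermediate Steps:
$S = -6$ ($S = -1 - 5 = -6$)
$I = -1$ ($I = -2 + \frac{1}{3} \cdot 3 = -2 + 1 = -1$)
$F{\left(b,v \right)} = 32$ ($F{\left(b,v \right)} = \left(-8\right) \left(-4\right) = 32$)
$T = \frac{1}{32} \approx 0.03125$
$39 \left(-36\right) T \left(1 - 2\right) = 39 \left(-36\right) \frac{1 - 2}{32} = - 1404 \cdot \frac{1}{32} \left(-1\right) = \left(-1404\right) \left(- \frac{1}{32}\right) = \frac{351}{8}$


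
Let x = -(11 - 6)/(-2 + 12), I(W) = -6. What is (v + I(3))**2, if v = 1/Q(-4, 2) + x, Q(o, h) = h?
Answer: 36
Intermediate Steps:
x = -1/2 (x = -5/10 = -1*1/2 = -1/2 ≈ -0.50000)
v = 0 (v = 1/2 - 1/2 = 0)
(v + I(3))**2 = (0 - 6)**2 = (-6)**2 = 36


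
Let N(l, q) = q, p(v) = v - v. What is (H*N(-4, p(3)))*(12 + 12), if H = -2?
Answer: 0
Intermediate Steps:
p(v) = 0
(H*N(-4, p(3)))*(12 + 12) = (-2*0)*(12 + 12) = 0*24 = 0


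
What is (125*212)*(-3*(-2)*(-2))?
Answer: -318000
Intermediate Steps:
(125*212)*(-3*(-2)*(-2)) = 26500*(6*(-2)) = 26500*(-12) = -318000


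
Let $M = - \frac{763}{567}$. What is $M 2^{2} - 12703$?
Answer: $- \frac{1029379}{81} \approx -12708.0$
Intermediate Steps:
$M = - \frac{109}{81}$ ($M = \left(-763\right) \frac{1}{567} = - \frac{109}{81} \approx -1.3457$)
$M 2^{2} - 12703 = - \frac{109 \cdot 2^{2}}{81} - 12703 = \left(- \frac{109}{81}\right) 4 - 12703 = - \frac{436}{81} - 12703 = - \frac{1029379}{81}$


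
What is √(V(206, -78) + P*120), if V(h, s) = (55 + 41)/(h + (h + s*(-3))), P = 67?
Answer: 6*√23300574/323 ≈ 89.667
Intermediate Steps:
V(h, s) = 96/(-3*s + 2*h) (V(h, s) = 96/(h + (h - 3*s)) = 96/(-3*s + 2*h))
√(V(206, -78) + P*120) = √(96/(-3*(-78) + 2*206) + 67*120) = √(96/(234 + 412) + 8040) = √(96/646 + 8040) = √(96*(1/646) + 8040) = √(48/323 + 8040) = √(2596968/323) = 6*√23300574/323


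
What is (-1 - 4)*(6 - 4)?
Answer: -10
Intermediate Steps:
(-1 - 4)*(6 - 4) = -5*2 = -10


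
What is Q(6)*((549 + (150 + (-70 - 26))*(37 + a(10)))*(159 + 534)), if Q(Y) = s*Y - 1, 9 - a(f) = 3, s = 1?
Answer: 9948015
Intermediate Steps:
a(f) = 6 (a(f) = 9 - 1*3 = 9 - 3 = 6)
Q(Y) = -1 + Y (Q(Y) = 1*Y - 1 = Y - 1 = -1 + Y)
Q(6)*((549 + (150 + (-70 - 26))*(37 + a(10)))*(159 + 534)) = (-1 + 6)*((549 + (150 + (-70 - 26))*(37 + 6))*(159 + 534)) = 5*((549 + (150 - 96)*43)*693) = 5*((549 + 54*43)*693) = 5*((549 + 2322)*693) = 5*(2871*693) = 5*1989603 = 9948015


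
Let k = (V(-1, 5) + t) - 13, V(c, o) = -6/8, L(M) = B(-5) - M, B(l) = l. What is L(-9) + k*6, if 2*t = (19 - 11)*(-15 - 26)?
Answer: -2125/2 ≈ -1062.5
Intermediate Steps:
L(M) = -5 - M
V(c, o) = -3/4 (V(c, o) = -6*1/8 = -3/4)
t = -164 (t = ((19 - 11)*(-15 - 26))/2 = (8*(-41))/2 = (1/2)*(-328) = -164)
k = -711/4 (k = (-3/4 - 164) - 13 = -659/4 - 13 = -711/4 ≈ -177.75)
L(-9) + k*6 = (-5 - 1*(-9)) - 711/4*6 = (-5 + 9) - 2133/2 = 4 - 2133/2 = -2125/2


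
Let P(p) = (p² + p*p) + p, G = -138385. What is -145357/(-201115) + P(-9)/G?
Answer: 803378314/1113251971 ≈ 0.72165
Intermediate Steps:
P(p) = p + 2*p² (P(p) = (p² + p²) + p = 2*p² + p = p + 2*p²)
-145357/(-201115) + P(-9)/G = -145357/(-201115) - 9*(1 + 2*(-9))/(-138385) = -145357*(-1/201115) - 9*(1 - 18)*(-1/138385) = 145357/201115 - 9*(-17)*(-1/138385) = 145357/201115 + 153*(-1/138385) = 145357/201115 - 153/138385 = 803378314/1113251971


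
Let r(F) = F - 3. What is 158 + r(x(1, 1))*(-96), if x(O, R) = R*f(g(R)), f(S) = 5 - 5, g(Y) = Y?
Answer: 446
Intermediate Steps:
f(S) = 0
x(O, R) = 0 (x(O, R) = R*0 = 0)
r(F) = -3 + F
158 + r(x(1, 1))*(-96) = 158 + (-3 + 0)*(-96) = 158 - 3*(-96) = 158 + 288 = 446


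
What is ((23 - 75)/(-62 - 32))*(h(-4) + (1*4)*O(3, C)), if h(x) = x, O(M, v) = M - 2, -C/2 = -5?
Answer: 0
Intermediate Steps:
C = 10 (C = -2*(-5) = 10)
O(M, v) = -2 + M
((23 - 75)/(-62 - 32))*(h(-4) + (1*4)*O(3, C)) = ((23 - 75)/(-62 - 32))*(-4 + (1*4)*(-2 + 3)) = (-52/(-94))*(-4 + 4*1) = (-52*(-1/94))*(-4 + 4) = (26/47)*0 = 0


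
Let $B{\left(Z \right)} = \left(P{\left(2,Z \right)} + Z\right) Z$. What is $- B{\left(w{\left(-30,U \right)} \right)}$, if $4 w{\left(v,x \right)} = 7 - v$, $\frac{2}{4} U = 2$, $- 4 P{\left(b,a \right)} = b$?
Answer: $- \frac{1295}{16} \approx -80.938$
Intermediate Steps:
$P{\left(b,a \right)} = - \frac{b}{4}$
$U = 4$ ($U = 2 \cdot 2 = 4$)
$w{\left(v,x \right)} = \frac{7}{4} - \frac{v}{4}$ ($w{\left(v,x \right)} = \frac{7 - v}{4} = \frac{7}{4} - \frac{v}{4}$)
$B{\left(Z \right)} = Z \left(- \frac{1}{2} + Z\right)$ ($B{\left(Z \right)} = \left(\left(- \frac{1}{4}\right) 2 + Z\right) Z = \left(- \frac{1}{2} + Z\right) Z = Z \left(- \frac{1}{2} + Z\right)$)
$- B{\left(w{\left(-30,U \right)} \right)} = - \left(\frac{7}{4} - - \frac{15}{2}\right) \left(- \frac{1}{2} + \left(\frac{7}{4} - - \frac{15}{2}\right)\right) = - \left(\frac{7}{4} + \frac{15}{2}\right) \left(- \frac{1}{2} + \left(\frac{7}{4} + \frac{15}{2}\right)\right) = - \frac{37 \left(- \frac{1}{2} + \frac{37}{4}\right)}{4} = - \frac{37 \cdot 35}{4 \cdot 4} = \left(-1\right) \frac{1295}{16} = - \frac{1295}{16}$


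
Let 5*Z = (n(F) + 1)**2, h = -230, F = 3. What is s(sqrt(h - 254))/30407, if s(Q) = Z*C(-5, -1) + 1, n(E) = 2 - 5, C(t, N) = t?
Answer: -3/30407 ≈ -9.8662e-5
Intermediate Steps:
n(E) = -3
Z = 4/5 (Z = (-3 + 1)**2/5 = (1/5)*(-2)**2 = (1/5)*4 = 4/5 ≈ 0.80000)
s(Q) = -3 (s(Q) = (4/5)*(-5) + 1 = -4 + 1 = -3)
s(sqrt(h - 254))/30407 = -3/30407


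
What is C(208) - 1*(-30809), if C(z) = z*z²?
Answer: 9029721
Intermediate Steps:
C(z) = z³
C(208) - 1*(-30809) = 208³ - 1*(-30809) = 8998912 + 30809 = 9029721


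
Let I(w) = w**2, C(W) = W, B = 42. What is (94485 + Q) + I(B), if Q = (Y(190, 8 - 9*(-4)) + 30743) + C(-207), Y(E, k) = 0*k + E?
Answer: 126975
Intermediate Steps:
Y(E, k) = E (Y(E, k) = 0 + E = E)
Q = 30726 (Q = (190 + 30743) - 207 = 30933 - 207 = 30726)
(94485 + Q) + I(B) = (94485 + 30726) + 42**2 = 125211 + 1764 = 126975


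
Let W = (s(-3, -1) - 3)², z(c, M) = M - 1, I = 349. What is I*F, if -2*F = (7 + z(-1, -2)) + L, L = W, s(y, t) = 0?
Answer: -4537/2 ≈ -2268.5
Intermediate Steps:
z(c, M) = -1 + M
W = 9 (W = (0 - 3)² = (-3)² = 9)
L = 9
F = -13/2 (F = -((7 + (-1 - 2)) + 9)/2 = -((7 - 3) + 9)/2 = -(4 + 9)/2 = -½*13 = -13/2 ≈ -6.5000)
I*F = 349*(-13/2) = -4537/2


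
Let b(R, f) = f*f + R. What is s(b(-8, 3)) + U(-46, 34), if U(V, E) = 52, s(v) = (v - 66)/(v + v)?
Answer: 39/2 ≈ 19.500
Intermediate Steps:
b(R, f) = R + f² (b(R, f) = f² + R = R + f²)
s(v) = (-66 + v)/(2*v) (s(v) = (-66 + v)/((2*v)) = (-66 + v)*(1/(2*v)) = (-66 + v)/(2*v))
s(b(-8, 3)) + U(-46, 34) = (-66 + (-8 + 3²))/(2*(-8 + 3²)) + 52 = (-66 + (-8 + 9))/(2*(-8 + 9)) + 52 = (½)*(-66 + 1)/1 + 52 = (½)*1*(-65) + 52 = -65/2 + 52 = 39/2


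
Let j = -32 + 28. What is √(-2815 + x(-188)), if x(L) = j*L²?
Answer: I*√144191 ≈ 379.73*I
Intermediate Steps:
j = -4
x(L) = -4*L²
√(-2815 + x(-188)) = √(-2815 - 4*(-188)²) = √(-2815 - 4*35344) = √(-2815 - 141376) = √(-144191) = I*√144191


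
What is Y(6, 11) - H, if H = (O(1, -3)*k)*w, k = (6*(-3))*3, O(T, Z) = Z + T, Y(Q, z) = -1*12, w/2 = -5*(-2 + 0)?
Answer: -2172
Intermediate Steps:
w = 20 (w = 2*(-5*(-2 + 0)) = 2*(-5*(-2)) = 2*10 = 20)
Y(Q, z) = -12
O(T, Z) = T + Z
k = -54 (k = -18*3 = -54)
H = 2160 (H = ((1 - 3)*(-54))*20 = -2*(-54)*20 = 108*20 = 2160)
Y(6, 11) - H = -12 - 1*2160 = -12 - 2160 = -2172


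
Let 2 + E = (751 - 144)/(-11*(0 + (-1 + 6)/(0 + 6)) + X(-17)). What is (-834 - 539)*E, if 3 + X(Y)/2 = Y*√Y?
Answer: 2420500144/715753 - 1020095064*I*√17/715753 ≈ 3381.8 - 5876.3*I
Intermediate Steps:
X(Y) = -6 + 2*Y^(3/2) (X(Y) = -6 + 2*(Y*√Y) = -6 + 2*Y^(3/2))
E = -2 + 607/(-91/6 - 34*I*√17) (E = -2 + (751 - 144)/(-11*(0 + (-1 + 6)/(0 + 6)) + (-6 + 2*(-17)^(3/2))) = -2 + 607/(-11*(0 + 5/6) + (-6 + 2*(-17*I*√17))) = -2 + 607/(-11*(0 + 5*(⅙)) + (-6 - 34*I*√17)) = -2 + 607/(-11*(0 + ⅚) + (-6 - 34*I*√17)) = -2 + 607/(-11*⅚ + (-6 - 34*I*√17)) = -2 + 607/(-55/6 + (-6 - 34*I*√17)) = -2 + 607/(-91/6 - 34*I*√17) ≈ -2.463 + 4.2799*I)
(-834 - 539)*E = (-834 - 539)*(8*(-51*√17 + 478*I)/(-91*I + 204*√17)) = -10984*(-51*√17 + 478*I)/(-91*I + 204*√17)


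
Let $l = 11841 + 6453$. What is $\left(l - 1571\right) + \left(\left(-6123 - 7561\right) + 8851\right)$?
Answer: $11890$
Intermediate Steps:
$l = 18294$
$\left(l - 1571\right) + \left(\left(-6123 - 7561\right) + 8851\right) = \left(18294 - 1571\right) + \left(\left(-6123 - 7561\right) + 8851\right) = 16723 + \left(-13684 + 8851\right) = 16723 - 4833 = 11890$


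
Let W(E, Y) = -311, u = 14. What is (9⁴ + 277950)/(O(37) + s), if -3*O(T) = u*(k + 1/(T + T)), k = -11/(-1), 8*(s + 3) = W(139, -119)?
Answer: -252645768/82825 ≈ -3050.4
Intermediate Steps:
s = -335/8 (s = -3 + (⅛)*(-311) = -3 - 311/8 = -335/8 ≈ -41.875)
k = 11 (k = -11*(-1) = 11)
O(T) = -154/3 - 7/(3*T) (O(T) = -14*(11 + 1/(T + T))/3 = -14*(11 + 1/(2*T))/3 = -(154 + 7/T)/3 = -154/3 - 7/(3*T))
(9⁴ + 277950)/(O(37) + s) = (9⁴ + 277950)/((7/3)*(-1 - 22*37)/37 - 335/8) = (6561 + 277950)/((7/3)*(1/37)*(-1 - 814) - 335/8) = 284511/((7/3)*(1/37)*(-815) - 335/8) = 284511/(-5705/111 - 335/8) = 284511/(-82825/888) = 284511*(-888/82825) = -252645768/82825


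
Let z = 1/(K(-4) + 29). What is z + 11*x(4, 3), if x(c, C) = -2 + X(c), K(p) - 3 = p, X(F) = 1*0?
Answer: -615/28 ≈ -21.964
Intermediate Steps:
X(F) = 0
K(p) = 3 + p
z = 1/28 (z = 1/((3 - 4) + 29) = 1/(-1 + 29) = 1/28 ≈ 0.035714)
x(c, C) = -2 (x(c, C) = -2 + 0 = -2)
z + 11*x(4, 3) = 1/28 + 11*(-2) = 1/28 - 22 = -615/28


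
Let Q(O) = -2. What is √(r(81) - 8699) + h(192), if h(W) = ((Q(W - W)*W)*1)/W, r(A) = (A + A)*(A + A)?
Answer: -2 + 11*√145 ≈ 130.46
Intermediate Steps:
r(A) = 4*A² (r(A) = (2*A)*(2*A) = 4*A²)
h(W) = -2 (h(W) = (-2*W*1)/W = (-2*W)/W = -2)
√(r(81) - 8699) + h(192) = √(4*81² - 8699) - 2 = √(4*6561 - 8699) - 2 = √(26244 - 8699) - 2 = √17545 - 2 = 11*√145 - 2 = -2 + 11*√145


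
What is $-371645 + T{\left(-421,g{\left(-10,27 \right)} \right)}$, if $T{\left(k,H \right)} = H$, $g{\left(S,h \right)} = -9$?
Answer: $-371654$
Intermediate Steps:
$-371645 + T{\left(-421,g{\left(-10,27 \right)} \right)} = -371645 - 9 = -371654$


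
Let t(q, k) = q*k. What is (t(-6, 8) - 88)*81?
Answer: -11016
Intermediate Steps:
t(q, k) = k*q
(t(-6, 8) - 88)*81 = (8*(-6) - 88)*81 = (-48 - 88)*81 = -136*81 = -11016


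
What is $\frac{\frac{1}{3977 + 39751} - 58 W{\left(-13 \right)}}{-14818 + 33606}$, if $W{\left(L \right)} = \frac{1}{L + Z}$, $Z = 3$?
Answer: $\frac{1268117}{4107808320} \approx 0.00030871$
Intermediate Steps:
$W{\left(L \right)} = \frac{1}{3 + L}$ ($W{\left(L \right)} = \frac{1}{L + 3} = \frac{1}{3 + L}$)
$\frac{\frac{1}{3977 + 39751} - 58 W{\left(-13 \right)}}{-14818 + 33606} = \frac{\frac{1}{3977 + 39751} - \frac{58}{3 - 13}}{-14818 + 33606} = \frac{\frac{1}{43728} - \frac{58}{-10}}{18788} = \left(\frac{1}{43728} - - \frac{29}{5}\right) \frac{1}{18788} = \left(\frac{1}{43728} + \frac{29}{5}\right) \frac{1}{18788} = \frac{1268117}{218640} \cdot \frac{1}{18788} = \frac{1268117}{4107808320}$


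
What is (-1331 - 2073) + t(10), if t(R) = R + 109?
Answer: -3285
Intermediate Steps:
t(R) = 109 + R
(-1331 - 2073) + t(10) = (-1331 - 2073) + (109 + 10) = -3404 + 119 = -3285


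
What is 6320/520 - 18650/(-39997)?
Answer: 6561976/519961 ≈ 12.620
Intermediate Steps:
6320/520 - 18650/(-39997) = 6320*(1/520) - 18650*(-1/39997) = 158/13 + 18650/39997 = 6561976/519961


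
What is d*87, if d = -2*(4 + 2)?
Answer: -1044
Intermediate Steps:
d = -12 (d = -2*6 = -12)
d*87 = -12*87 = -1044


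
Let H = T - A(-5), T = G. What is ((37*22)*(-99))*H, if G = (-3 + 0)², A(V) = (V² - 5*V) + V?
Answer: 2901096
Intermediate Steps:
A(V) = V² - 4*V
G = 9 (G = (-3)² = 9)
T = 9
H = -36 (H = 9 - (-5)*(-4 - 5) = 9 - (-5)*(-9) = 9 - 1*45 = 9 - 45 = -36)
((37*22)*(-99))*H = ((37*22)*(-99))*(-36) = (814*(-99))*(-36) = -80586*(-36) = 2901096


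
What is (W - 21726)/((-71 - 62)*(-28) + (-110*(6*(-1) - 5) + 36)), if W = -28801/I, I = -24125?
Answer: -524110949/119901250 ≈ -4.3712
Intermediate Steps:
W = 28801/24125 (W = -28801/(-24125) = -28801*(-1/24125) = 28801/24125 ≈ 1.1938)
(W - 21726)/((-71 - 62)*(-28) + (-110*(6*(-1) - 5) + 36)) = (28801/24125 - 21726)/((-71 - 62)*(-28) + (-110*(6*(-1) - 5) + 36)) = -524110949/(24125*(-133*(-28) + (-110*(-6 - 5) + 36))) = -524110949/(24125*(3724 + (-110*(-11) + 36))) = -524110949/(24125*(3724 + (1210 + 36))) = -524110949/(24125*(3724 + 1246)) = -524110949/24125/4970 = -524110949/24125*1/4970 = -524110949/119901250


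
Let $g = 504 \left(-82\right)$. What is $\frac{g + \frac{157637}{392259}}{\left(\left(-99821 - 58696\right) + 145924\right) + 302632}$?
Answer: $- \frac{16211122315}{113770408101} \approx -0.14249$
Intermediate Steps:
$g = -41328$
$\frac{g + \frac{157637}{392259}}{\left(\left(-99821 - 58696\right) + 145924\right) + 302632} = \frac{-41328 + \frac{157637}{392259}}{\left(\left(-99821 - 58696\right) + 145924\right) + 302632} = \frac{-41328 + 157637 \cdot \frac{1}{392259}}{\left(\left(-99821 - 58696\right) + 145924\right) + 302632} = \frac{-41328 + \frac{157637}{392259}}{\left(-158517 + 145924\right) + 302632} = - \frac{16211122315}{392259 \left(-12593 + 302632\right)} = - \frac{16211122315}{392259 \cdot 290039} = \left(- \frac{16211122315}{392259}\right) \frac{1}{290039} = - \frac{16211122315}{113770408101}$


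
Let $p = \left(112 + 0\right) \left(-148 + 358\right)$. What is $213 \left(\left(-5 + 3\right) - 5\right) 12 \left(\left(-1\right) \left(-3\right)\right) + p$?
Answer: $-30156$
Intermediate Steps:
$p = 23520$ ($p = 112 \cdot 210 = 23520$)
$213 \left(\left(-5 + 3\right) - 5\right) 12 \left(\left(-1\right) \left(-3\right)\right) + p = 213 \left(\left(-5 + 3\right) - 5\right) 12 \left(\left(-1\right) \left(-3\right)\right) + 23520 = 213 \left(-2 - 5\right) 12 \cdot 3 + 23520 = 213 \left(-7\right) 12 \cdot 3 + 23520 = 213 \left(\left(-84\right) 3\right) + 23520 = 213 \left(-252\right) + 23520 = -53676 + 23520 = -30156$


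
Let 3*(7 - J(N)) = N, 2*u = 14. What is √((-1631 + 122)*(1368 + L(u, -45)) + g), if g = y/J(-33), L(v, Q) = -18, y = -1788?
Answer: 2*I*√4583811/3 ≈ 1427.3*I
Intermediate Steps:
u = 7 (u = (½)*14 = 7)
J(N) = 7 - N/3
g = -298/3 (g = -1788/(7 - ⅓*(-33)) = -1788/(7 + 11) = -1788/18 = -1788*1/18 = -298/3 ≈ -99.333)
√((-1631 + 122)*(1368 + L(u, -45)) + g) = √((-1631 + 122)*(1368 - 18) - 298/3) = √(-1509*1350 - 298/3) = √(-2037150 - 298/3) = √(-6111748/3) = 2*I*√4583811/3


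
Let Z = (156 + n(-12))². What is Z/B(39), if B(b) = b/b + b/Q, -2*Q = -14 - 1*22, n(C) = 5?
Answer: 155526/19 ≈ 8185.6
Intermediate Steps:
Q = 18 (Q = -(-14 - 1*22)/2 = -(-14 - 22)/2 = -½*(-36) = 18)
Z = 25921 (Z = (156 + 5)² = 161² = 25921)
B(b) = 1 + b/18 (B(b) = b/b + b/18 = 1 + b*(1/18) = 1 + b/18)
Z/B(39) = 25921/(1 + (1/18)*39) = 25921/(1 + 13/6) = 25921/(19/6) = 25921*(6/19) = 155526/19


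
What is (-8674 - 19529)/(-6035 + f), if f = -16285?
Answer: 9401/7440 ≈ 1.2636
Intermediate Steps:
(-8674 - 19529)/(-6035 + f) = (-8674 - 19529)/(-6035 - 16285) = -28203/(-22320) = -28203*(-1/22320) = 9401/7440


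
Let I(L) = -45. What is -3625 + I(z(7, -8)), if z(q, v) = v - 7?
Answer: -3670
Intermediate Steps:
z(q, v) = -7 + v
-3625 + I(z(7, -8)) = -3625 - 45 = -3670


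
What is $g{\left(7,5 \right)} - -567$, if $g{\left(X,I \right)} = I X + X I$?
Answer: $637$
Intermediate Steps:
$g{\left(X,I \right)} = 2 I X$ ($g{\left(X,I \right)} = I X + I X = 2 I X$)
$g{\left(7,5 \right)} - -567 = 2 \cdot 5 \cdot 7 - -567 = 70 + 567 = 637$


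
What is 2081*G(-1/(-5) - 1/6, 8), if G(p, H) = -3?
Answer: -6243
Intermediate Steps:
2081*G(-1/(-5) - 1/6, 8) = 2081*(-3) = -6243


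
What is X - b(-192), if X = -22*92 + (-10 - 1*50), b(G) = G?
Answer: -1892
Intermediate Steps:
X = -2084 (X = -2024 + (-10 - 50) = -2024 - 60 = -2084)
X - b(-192) = -2084 - 1*(-192) = -2084 + 192 = -1892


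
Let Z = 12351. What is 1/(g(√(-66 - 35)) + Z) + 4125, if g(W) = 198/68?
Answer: 1732636159/420033 ≈ 4125.0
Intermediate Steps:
g(W) = 99/34 (g(W) = 198*(1/68) = 99/34)
1/(g(√(-66 - 35)) + Z) + 4125 = 1/(99/34 + 12351) + 4125 = 1/(420033/34) + 4125 = 34/420033 + 4125 = 1732636159/420033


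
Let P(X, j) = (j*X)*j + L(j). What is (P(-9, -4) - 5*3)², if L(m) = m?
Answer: 26569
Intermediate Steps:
P(X, j) = j + X*j² (P(X, j) = (j*X)*j + j = (X*j)*j + j = X*j² + j = j + X*j²)
(P(-9, -4) - 5*3)² = (-4*(1 - 9*(-4)) - 5*3)² = (-4*(1 + 36) - 15)² = (-4*37 - 15)² = (-148 - 15)² = (-163)² = 26569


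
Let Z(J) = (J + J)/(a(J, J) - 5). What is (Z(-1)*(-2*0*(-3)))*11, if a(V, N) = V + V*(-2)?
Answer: 0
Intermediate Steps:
a(V, N) = -V (a(V, N) = V - 2*V = -V)
Z(J) = 2*J/(-5 - J) (Z(J) = (J + J)/(-J - 5) = (2*J)/(-5 - J) = 2*J/(-5 - J))
(Z(-1)*(-2*0*(-3)))*11 = ((-2*(-1)/(5 - 1))*(-2*0*(-3)))*11 = ((-2*(-1)/4)*(0*(-3)))*11 = (-2*(-1)*¼*0)*11 = ((½)*0)*11 = 0*11 = 0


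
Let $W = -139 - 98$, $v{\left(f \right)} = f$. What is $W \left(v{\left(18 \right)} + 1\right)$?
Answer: $-4503$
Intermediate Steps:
$W = -237$ ($W = -139 - 98 = -237$)
$W \left(v{\left(18 \right)} + 1\right) = - 237 \left(18 + 1\right) = \left(-237\right) 19 = -4503$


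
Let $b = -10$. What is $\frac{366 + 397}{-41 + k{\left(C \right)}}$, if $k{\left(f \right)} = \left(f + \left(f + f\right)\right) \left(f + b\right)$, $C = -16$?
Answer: $\frac{763}{1207} \approx 0.63215$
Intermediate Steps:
$k{\left(f \right)} = 3 f \left(-10 + f\right)$ ($k{\left(f \right)} = \left(f + \left(f + f\right)\right) \left(f - 10\right) = \left(f + 2 f\right) \left(-10 + f\right) = 3 f \left(-10 + f\right)$)
$\frac{366 + 397}{-41 + k{\left(C \right)}} = \frac{366 + 397}{-41 + 3 \left(-16\right) \left(-10 - 16\right)} = \frac{763}{-41 + 3 \left(-16\right) \left(-26\right)} = \frac{763}{-41 + 1248} = \frac{763}{1207}$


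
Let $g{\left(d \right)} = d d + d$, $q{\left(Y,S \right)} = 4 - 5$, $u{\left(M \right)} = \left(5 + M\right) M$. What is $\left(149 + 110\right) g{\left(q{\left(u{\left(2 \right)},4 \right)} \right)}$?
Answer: $0$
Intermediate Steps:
$u{\left(M \right)} = M \left(5 + M\right)$
$q{\left(Y,S \right)} = -1$
$g{\left(d \right)} = d + d^{2}$ ($g{\left(d \right)} = d^{2} + d = d + d^{2}$)
$\left(149 + 110\right) g{\left(q{\left(u{\left(2 \right)},4 \right)} \right)} = \left(149 + 110\right) \left(- (1 - 1)\right) = 259 \left(\left(-1\right) 0\right) = 259 \cdot 0 = 0$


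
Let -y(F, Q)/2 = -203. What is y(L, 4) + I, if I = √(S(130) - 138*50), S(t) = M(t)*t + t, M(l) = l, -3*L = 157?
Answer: 406 + √10130 ≈ 506.65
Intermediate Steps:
L = -157/3 (L = -⅓*157 = -157/3 ≈ -52.333)
y(F, Q) = 406 (y(F, Q) = -2*(-203) = 406)
S(t) = t + t² (S(t) = t*t + t = t² + t = t + t²)
I = √10130 (I = √(130*(1 + 130) - 138*50) = √(130*131 - 6900) = √(17030 - 6900) = √10130 ≈ 100.65)
y(L, 4) + I = 406 + √10130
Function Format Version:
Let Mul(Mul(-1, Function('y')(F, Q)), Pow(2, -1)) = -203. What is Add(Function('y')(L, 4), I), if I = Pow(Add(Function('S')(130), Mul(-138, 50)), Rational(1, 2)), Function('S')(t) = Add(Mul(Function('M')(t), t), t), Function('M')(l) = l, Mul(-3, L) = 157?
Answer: Add(406, Pow(10130, Rational(1, 2))) ≈ 506.65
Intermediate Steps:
L = Rational(-157, 3) (L = Mul(Rational(-1, 3), 157) = Rational(-157, 3) ≈ -52.333)
Function('y')(F, Q) = 406 (Function('y')(F, Q) = Mul(-2, -203) = 406)
Function('S')(t) = Add(t, Pow(t, 2)) (Function('S')(t) = Add(Mul(t, t), t) = Add(Pow(t, 2), t) = Add(t, Pow(t, 2)))
I = Pow(10130, Rational(1, 2)) (I = Pow(Add(Mul(130, Add(1, 130)), Mul(-138, 50)), Rational(1, 2)) = Pow(Add(Mul(130, 131), -6900), Rational(1, 2)) = Pow(Add(17030, -6900), Rational(1, 2)) = Pow(10130, Rational(1, 2)) ≈ 100.65)
Add(Function('y')(L, 4), I) = Add(406, Pow(10130, Rational(1, 2)))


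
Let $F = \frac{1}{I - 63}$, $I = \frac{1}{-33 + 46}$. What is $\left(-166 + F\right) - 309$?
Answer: $- \frac{388563}{818} \approx -475.02$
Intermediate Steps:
$I = \frac{1}{13} \approx 0.076923$
$F = - \frac{13}{818}$ ($F = \frac{1}{\frac{1}{13} - 63} = \frac{1}{- \frac{818}{13}} = - \frac{13}{818} \approx -0.015892$)
$\left(-166 + F\right) - 309 = \left(-166 - \frac{13}{818}\right) - 309 = - \frac{135801}{818} - 309 = - \frac{388563}{818}$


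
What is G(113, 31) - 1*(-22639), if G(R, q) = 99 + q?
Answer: 22769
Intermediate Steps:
G(113, 31) - 1*(-22639) = (99 + 31) - 1*(-22639) = 130 + 22639 = 22769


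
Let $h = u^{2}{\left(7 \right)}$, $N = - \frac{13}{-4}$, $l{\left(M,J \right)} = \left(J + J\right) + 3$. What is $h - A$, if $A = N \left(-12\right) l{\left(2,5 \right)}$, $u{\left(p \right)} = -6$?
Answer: $543$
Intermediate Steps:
$l{\left(M,J \right)} = 3 + 2 J$ ($l{\left(M,J \right)} = 2 J + 3 = 3 + 2 J$)
$N = \frac{13}{4}$ ($N = \left(-13\right) \left(- \frac{1}{4}\right) = \frac{13}{4} \approx 3.25$)
$A = -507$ ($A = \frac{13}{4} \left(-12\right) \left(3 + 2 \cdot 5\right) = - 39 \left(3 + 10\right) = \left(-39\right) 13 = -507$)
$h = 36$ ($h = \left(-6\right)^{2} = 36$)
$h - A = 36 - -507 = 36 + 507 = 543$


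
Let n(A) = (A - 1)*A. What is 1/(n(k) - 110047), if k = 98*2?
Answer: -1/71827 ≈ -1.3922e-5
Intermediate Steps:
k = 196
n(A) = A*(-1 + A) (n(A) = (-1 + A)*A = A*(-1 + A))
1/(n(k) - 110047) = 1/(196*(-1 + 196) - 110047) = 1/(196*195 - 110047) = 1/(38220 - 110047) = 1/(-71827) = -1/71827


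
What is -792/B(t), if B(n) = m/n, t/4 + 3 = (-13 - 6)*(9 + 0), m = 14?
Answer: 275616/7 ≈ 39374.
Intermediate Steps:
t = -696 (t = -12 + 4*((-13 - 6)*(9 + 0)) = -12 + 4*(-19*9) = -12 + 4*(-171) = -12 - 684 = -696)
B(n) = 14/n
-792/B(t) = -792/(14/(-696)) = -792/(14*(-1/696)) = -792/(-7/348) = -792*(-348/7) = 275616/7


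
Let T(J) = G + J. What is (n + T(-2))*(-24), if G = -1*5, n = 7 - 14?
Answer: 336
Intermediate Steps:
n = -7
G = -5
T(J) = -5 + J
(n + T(-2))*(-24) = (-7 + (-5 - 2))*(-24) = (-7 - 7)*(-24) = -14*(-24) = 336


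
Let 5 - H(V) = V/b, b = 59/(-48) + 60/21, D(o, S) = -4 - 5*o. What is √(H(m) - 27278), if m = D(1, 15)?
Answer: 11*I*√67427049/547 ≈ 165.13*I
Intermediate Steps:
m = -9 (m = -4 - 5*1 = -4 - 5 = -9)
b = 547/336 (b = 59*(-1/48) + 60*(1/21) = -59/48 + 20/7 = 547/336 ≈ 1.6280)
H(V) = 5 - 336*V/547 (H(V) = 5 - V/547/336 = 5 - V*336/547 = 5 - 336*V/547)
√(H(m) - 27278) = √((5 - 336/547*(-9)) - 27278) = √((5 + 3024/547) - 27278) = √(5759/547 - 27278) = √(-14915307/547) = 11*I*√67427049/547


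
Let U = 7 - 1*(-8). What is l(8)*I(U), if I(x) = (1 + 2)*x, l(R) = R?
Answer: 360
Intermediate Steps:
U = 15 (U = 7 + 8 = 15)
I(x) = 3*x
l(8)*I(U) = 8*(3*15) = 8*45 = 360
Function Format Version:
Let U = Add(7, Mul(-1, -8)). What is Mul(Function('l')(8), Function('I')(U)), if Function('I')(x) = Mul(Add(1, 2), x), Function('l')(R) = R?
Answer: 360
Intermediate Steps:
U = 15 (U = Add(7, 8) = 15)
Function('I')(x) = Mul(3, x)
Mul(Function('l')(8), Function('I')(U)) = Mul(8, Mul(3, 15)) = Mul(8, 45) = 360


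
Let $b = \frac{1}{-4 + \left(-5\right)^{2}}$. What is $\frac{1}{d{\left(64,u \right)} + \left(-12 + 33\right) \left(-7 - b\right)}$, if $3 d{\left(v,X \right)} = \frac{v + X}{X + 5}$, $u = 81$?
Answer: $- \frac{258}{38039} \approx -0.0067825$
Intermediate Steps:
$d{\left(v,X \right)} = \frac{X + v}{3 \left(5 + X\right)}$ ($d{\left(v,X \right)} = \frac{\left(v + X\right) \frac{1}{X + 5}}{3} = \frac{\left(X + v\right) \frac{1}{5 + X}}{3} = \frac{\frac{1}{5 + X} \left(X + v\right)}{3} = \frac{X + v}{3 \left(5 + X\right)}$)
$b = \frac{1}{21}$ ($b = \frac{1}{-4 + 25} = \frac{1}{21} \approx 0.047619$)
$\frac{1}{d{\left(64,u \right)} + \left(-12 + 33\right) \left(-7 - b\right)} = \frac{1}{\frac{81 + 64}{3 \left(5 + 81\right)} + \left(-12 + 33\right) \left(-7 - \frac{1}{21}\right)} = \frac{1}{\frac{1}{3} \cdot \frac{1}{86} \cdot 145 + 21 \left(-7 - \frac{1}{21}\right)} = \frac{1}{\frac{1}{3} \cdot \frac{1}{86} \cdot 145 + 21 \left(- \frac{148}{21}\right)} = \frac{1}{\frac{145}{258} - 148} = \frac{1}{- \frac{38039}{258}} = - \frac{258}{38039}$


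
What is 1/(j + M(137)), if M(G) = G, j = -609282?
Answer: -1/609145 ≈ -1.6416e-6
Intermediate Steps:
1/(j + M(137)) = 1/(-609282 + 137) = 1/(-609145) = -1/609145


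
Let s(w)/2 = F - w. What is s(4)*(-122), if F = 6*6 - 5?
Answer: -6588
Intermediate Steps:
F = 31 (F = 36 - 5 = 31)
s(w) = 62 - 2*w (s(w) = 2*(31 - w) = 62 - 2*w)
s(4)*(-122) = (62 - 2*4)*(-122) = (62 - 8)*(-122) = 54*(-122) = -6588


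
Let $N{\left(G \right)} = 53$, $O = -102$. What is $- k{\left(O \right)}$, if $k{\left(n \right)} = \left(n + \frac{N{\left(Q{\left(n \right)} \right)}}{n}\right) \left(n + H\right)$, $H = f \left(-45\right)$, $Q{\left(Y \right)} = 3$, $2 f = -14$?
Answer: $\frac{742447}{34} \approx 21837.0$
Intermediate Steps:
$f = -7$ ($f = \frac{1}{2} \left(-14\right) = -7$)
$H = 315$ ($H = \left(-7\right) \left(-45\right) = 315$)
$k{\left(n \right)} = \left(315 + n\right) \left(n + \frac{53}{n}\right)$ ($k{\left(n \right)} = \left(n + \frac{53}{n}\right) \left(n + 315\right) = \left(n + \frac{53}{n}\right) \left(315 + n\right) = \left(315 + n\right) \left(n + \frac{53}{n}\right)$)
$- k{\left(O \right)} = - (53 + \left(-102\right)^{2} + 315 \left(-102\right) + \frac{16695}{-102}) = - (53 + 10404 - 32130 + 16695 \left(- \frac{1}{102}\right)) = - (53 + 10404 - 32130 - \frac{5565}{34}) = \left(-1\right) \left(- \frac{742447}{34}\right) = \frac{742447}{34}$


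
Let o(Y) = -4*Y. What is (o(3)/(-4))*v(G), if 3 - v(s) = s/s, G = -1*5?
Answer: 6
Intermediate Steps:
G = -5
v(s) = 2 (v(s) = 3 - s/s = 3 - 1*1 = 3 - 1 = 2)
(o(3)/(-4))*v(G) = ((-4*3)/(-4))*2 = -¼*(-12)*2 = 3*2 = 6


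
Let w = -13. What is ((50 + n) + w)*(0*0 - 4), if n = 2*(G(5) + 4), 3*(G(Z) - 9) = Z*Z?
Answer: -956/3 ≈ -318.67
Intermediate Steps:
G(Z) = 9 + Z²/3 (G(Z) = 9 + (Z*Z)/3 = 9 + Z²/3)
n = 128/3 (n = 2*((9 + (⅓)*5²) + 4) = 2*((9 + (⅓)*25) + 4) = 2*((9 + 25/3) + 4) = 2*(52/3 + 4) = 2*(64/3) = 128/3 ≈ 42.667)
((50 + n) + w)*(0*0 - 4) = ((50 + 128/3) - 13)*(0*0 - 4) = (278/3 - 13)*(0 - 4) = (239/3)*(-4) = -956/3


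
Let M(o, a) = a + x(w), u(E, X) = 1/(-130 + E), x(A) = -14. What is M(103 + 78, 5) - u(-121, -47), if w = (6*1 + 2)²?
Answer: -2258/251 ≈ -8.9960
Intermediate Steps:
w = 64 (w = (6 + 2)² = 8² = 64)
M(o, a) = -14 + a (M(o, a) = a - 14 = -14 + a)
M(103 + 78, 5) - u(-121, -47) = (-14 + 5) - 1/(-130 - 121) = -9 - 1/(-251) = -9 - 1*(-1/251) = -9 + 1/251 = -2258/251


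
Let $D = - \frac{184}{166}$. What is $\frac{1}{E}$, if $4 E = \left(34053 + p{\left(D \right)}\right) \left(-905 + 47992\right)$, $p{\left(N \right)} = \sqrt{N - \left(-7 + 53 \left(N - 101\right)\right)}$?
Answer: $\frac{3768532}{1510659503116007} - \frac{32 \sqrt{583158}}{4531978509348021} \approx 2.4892 \cdot 10^{-9}$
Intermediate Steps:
$D = - \frac{92}{83}$ ($D = \left(-184\right) \frac{1}{166} = - \frac{92}{83} \approx -1.1084$)
$p{\left(N \right)} = \sqrt{5360 - 52 N}$ ($p{\left(N \right)} = \sqrt{N - \left(-7 + 53 \left(-101 + N\right)\right)} = \sqrt{N + \left(\left(5353 - 53 N\right) + 7\right)} = \sqrt{N - \left(-5360 + 53 N\right)} = \sqrt{5360 - 52 N}$)
$E = \frac{1603453611}{4} + \frac{94174 \sqrt{583158}}{83}$ ($E = \frac{\left(34053 + 2 \sqrt{1340 - - \frac{1196}{83}}\right) \left(-905 + 47992\right)}{4} = \frac{\left(34053 + 2 \sqrt{1340 + \frac{1196}{83}}\right) 47087}{4} = \frac{\left(34053 + 2 \sqrt{\frac{112416}{83}}\right) 47087}{4} = \frac{\left(34053 + 2 \frac{4 \sqrt{583158}}{83}\right) 47087}{4} = \frac{\left(34053 + \frac{8 \sqrt{583158}}{83}\right) 47087}{4} = \frac{1603453611 + \frac{376696 \sqrt{583158}}{83}}{4} = \frac{1603453611}{4} + \frac{94174 \sqrt{583158}}{83} \approx 4.0173 \cdot 10^{8}$)
$\frac{1}{E} = \frac{1}{\frac{1603453611}{4} + \frac{94174 \sqrt{583158}}{83}}$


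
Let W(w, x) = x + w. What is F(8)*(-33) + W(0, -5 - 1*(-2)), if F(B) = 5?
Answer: -168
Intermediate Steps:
W(w, x) = w + x
F(8)*(-33) + W(0, -5 - 1*(-2)) = 5*(-33) + (0 + (-5 - 1*(-2))) = -165 + (0 + (-5 + 2)) = -165 + (0 - 3) = -165 - 3 = -168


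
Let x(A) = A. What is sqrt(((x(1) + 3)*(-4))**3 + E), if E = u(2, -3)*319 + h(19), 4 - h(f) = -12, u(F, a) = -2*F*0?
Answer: 4*I*sqrt(255) ≈ 63.875*I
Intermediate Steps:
u(F, a) = 0
h(f) = 16 (h(f) = 4 - 1*(-12) = 4 + 12 = 16)
E = 16 (E = 0*319 + 16 = 0 + 16 = 16)
sqrt(((x(1) + 3)*(-4))**3 + E) = sqrt(((1 + 3)*(-4))**3 + 16) = sqrt((4*(-4))**3 + 16) = sqrt((-16)**3 + 16) = sqrt(-4096 + 16) = sqrt(-4080) = 4*I*sqrt(255)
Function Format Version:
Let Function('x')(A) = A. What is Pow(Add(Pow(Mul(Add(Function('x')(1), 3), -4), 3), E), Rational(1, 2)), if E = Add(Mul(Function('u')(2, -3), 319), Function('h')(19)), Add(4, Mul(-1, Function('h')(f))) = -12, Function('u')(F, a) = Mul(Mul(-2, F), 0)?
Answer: Mul(4, I, Pow(255, Rational(1, 2))) ≈ Mul(63.875, I)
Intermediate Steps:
Function('u')(F, a) = 0
Function('h')(f) = 16 (Function('h')(f) = Add(4, Mul(-1, -12)) = Add(4, 12) = 16)
E = 16 (E = Add(Mul(0, 319), 16) = Add(0, 16) = 16)
Pow(Add(Pow(Mul(Add(Function('x')(1), 3), -4), 3), E), Rational(1, 2)) = Pow(Add(Pow(Mul(Add(1, 3), -4), 3), 16), Rational(1, 2)) = Pow(Add(Pow(Mul(4, -4), 3), 16), Rational(1, 2)) = Pow(Add(Pow(-16, 3), 16), Rational(1, 2)) = Pow(Add(-4096, 16), Rational(1, 2)) = Pow(-4080, Rational(1, 2)) = Mul(4, I, Pow(255, Rational(1, 2)))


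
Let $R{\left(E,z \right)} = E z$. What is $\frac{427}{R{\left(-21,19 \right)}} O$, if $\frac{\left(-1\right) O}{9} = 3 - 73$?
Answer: $- \frac{12810}{19} \approx -674.21$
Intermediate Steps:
$O = 630$ ($O = - 9 \left(3 - 73\right) = \left(-9\right) \left(-70\right) = 630$)
$\frac{427}{R{\left(-21,19 \right)}} O = \frac{427}{\left(-21\right) 19} \cdot 630 = \frac{427}{-399} \cdot 630 = 427 \left(- \frac{1}{399}\right) 630 = \left(- \frac{61}{57}\right) 630 = - \frac{12810}{19}$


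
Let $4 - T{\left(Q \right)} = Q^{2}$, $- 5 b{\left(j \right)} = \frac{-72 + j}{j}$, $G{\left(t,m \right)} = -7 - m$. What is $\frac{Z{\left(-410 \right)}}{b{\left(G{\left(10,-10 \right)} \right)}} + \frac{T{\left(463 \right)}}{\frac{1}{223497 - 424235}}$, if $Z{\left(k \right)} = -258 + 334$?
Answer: $\frac{989717631890}{23} \approx 4.3031 \cdot 10^{10}$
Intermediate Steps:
$b{\left(j \right)} = - \frac{-72 + j}{5 j}$ ($b{\left(j \right)} = - \frac{\left(-72 + j\right) \frac{1}{j}}{5} = - \frac{\frac{1}{j} \left(-72 + j\right)}{5} = - \frac{-72 + j}{5 j}$)
$T{\left(Q \right)} = 4 - Q^{2}$
$Z{\left(k \right)} = 76$
$\frac{Z{\left(-410 \right)}}{b{\left(G{\left(10,-10 \right)} \right)}} + \frac{T{\left(463 \right)}}{\frac{1}{223497 - 424235}} = \frac{76}{\frac{1}{5} \frac{1}{-7 - -10} \left(72 - \left(-7 - -10\right)\right)} + \frac{4 - 463^{2}}{\frac{1}{223497 - 424235}} = \frac{76}{\frac{1}{5} \frac{1}{-7 + 10} \left(72 - \left(-7 + 10\right)\right)} + \frac{4 - 214369}{\frac{1}{-200738}} = \frac{76}{\frac{1}{5} \cdot \frac{1}{3} \left(72 - 3\right)} + \frac{4 - 214369}{- \frac{1}{200738}} = \frac{76}{\frac{1}{5} \cdot \frac{1}{3} \left(72 - 3\right)} - -43031201370 = \frac{76}{\frac{1}{5} \cdot \frac{1}{3} \cdot 69} + 43031201370 = \frac{76}{\frac{23}{5}} + 43031201370 = 76 \cdot \frac{5}{23} + 43031201370 = \frac{380}{23} + 43031201370 = \frac{989717631890}{23}$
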